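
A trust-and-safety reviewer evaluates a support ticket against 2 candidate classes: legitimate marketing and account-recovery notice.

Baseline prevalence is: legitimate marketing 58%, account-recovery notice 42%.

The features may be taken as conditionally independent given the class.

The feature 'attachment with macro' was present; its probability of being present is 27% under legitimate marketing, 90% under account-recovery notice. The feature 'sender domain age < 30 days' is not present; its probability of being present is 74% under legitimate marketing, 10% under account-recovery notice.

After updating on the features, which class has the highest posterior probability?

account-recovery notice

For each hypothesis, the unnormalized posterior weight is prior × product of the feature likelihoods (using 1 − P(present | H) for each absent feature):
  legitimate marketing: 0.58 × 0.27 × (1 − 0.74) = 0.040716
  account-recovery notice: 0.42 × 0.90 × (1 − 0.10) = 0.3402
Marginal likelihood of the evidence = 0.38092.
P(legitimate marketing | evidence) ≈ 0.040716 / 0.38092 ≈ 0.107
P(account-recovery notice | evidence) ≈ 0.3402 / 0.38092 ≈ 0.893
The largest is 0.893, so account-recovery notice is most probable.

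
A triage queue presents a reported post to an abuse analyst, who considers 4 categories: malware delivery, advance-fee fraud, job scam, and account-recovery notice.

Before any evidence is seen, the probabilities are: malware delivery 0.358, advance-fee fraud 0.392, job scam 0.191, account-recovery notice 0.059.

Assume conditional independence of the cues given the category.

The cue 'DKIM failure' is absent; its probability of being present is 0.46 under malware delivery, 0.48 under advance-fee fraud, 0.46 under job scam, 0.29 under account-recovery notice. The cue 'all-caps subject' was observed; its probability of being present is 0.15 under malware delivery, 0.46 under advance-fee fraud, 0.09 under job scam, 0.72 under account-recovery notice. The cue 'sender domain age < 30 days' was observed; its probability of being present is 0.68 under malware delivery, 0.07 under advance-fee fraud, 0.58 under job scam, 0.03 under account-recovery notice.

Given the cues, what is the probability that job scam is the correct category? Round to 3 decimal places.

0.165

By Bayes' rule with conditional independence, the unnormalized weight for each hypothesis is prior × ∏ likelihoods (using 1 − P(present | H) for each absent cue):
  malware delivery: 0.358 × (1 − 0.46) × 0.15 × 0.68 = 0.019719
  advance-fee fraud: 0.392 × (1 − 0.48) × 0.46 × 0.07 = 0.0065636
  job scam: 0.191 × (1 − 0.46) × 0.09 × 0.58 = 0.0053839
  account-recovery notice: 0.059 × (1 − 0.29) × 0.72 × 0.03 = 0.00090482
Marginal likelihood of the evidence = 0.032571.
P(job scam | evidence) = 0.0053839 / 0.032571 ≈ 0.165.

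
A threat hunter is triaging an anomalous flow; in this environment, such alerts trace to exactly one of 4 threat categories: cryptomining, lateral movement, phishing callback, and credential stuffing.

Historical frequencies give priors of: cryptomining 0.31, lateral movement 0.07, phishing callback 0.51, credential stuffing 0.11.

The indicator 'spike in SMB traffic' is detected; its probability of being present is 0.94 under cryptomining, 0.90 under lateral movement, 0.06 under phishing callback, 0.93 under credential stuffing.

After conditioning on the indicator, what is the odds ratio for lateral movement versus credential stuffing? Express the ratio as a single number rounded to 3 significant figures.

The normalizing constant cancels in an odds ratio, so compute prior × likelihood for the two hypotheses only:
  lateral movement: 0.07 × 0.90 = 0.063
  credential stuffing: 0.11 × 0.93 = 0.1023
Posterior odds = 0.063 / 0.1023 ≈ 0.616.

0.616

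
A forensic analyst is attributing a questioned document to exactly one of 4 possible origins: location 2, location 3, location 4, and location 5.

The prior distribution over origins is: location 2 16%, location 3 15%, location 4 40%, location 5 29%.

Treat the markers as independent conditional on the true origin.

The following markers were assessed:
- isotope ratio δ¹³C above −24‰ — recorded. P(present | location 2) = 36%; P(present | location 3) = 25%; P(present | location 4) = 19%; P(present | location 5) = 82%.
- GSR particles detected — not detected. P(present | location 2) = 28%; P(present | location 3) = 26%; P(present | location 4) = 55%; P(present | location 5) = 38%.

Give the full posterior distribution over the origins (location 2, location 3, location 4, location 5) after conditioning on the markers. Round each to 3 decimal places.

Multiply each prior by the joint likelihood of the marker pattern (using 1 − P(present | H) for each absent marker):
  location 2: 0.16 × 0.36 × (1 − 0.28) = 0.041472
  location 3: 0.15 × 0.25 × (1 − 0.26) = 0.02775
  location 4: 0.40 × 0.19 × (1 − 0.55) = 0.0342
  location 5: 0.29 × 0.82 × (1 − 0.38) = 0.14744
Marginal likelihood of the evidence = 0.25086.
P(location 2 | evidence) = 0.041472 / 0.25086 ≈ 0.165
P(location 3 | evidence) = 0.02775 / 0.25086 ≈ 0.111
P(location 4 | evidence) = 0.0342 / 0.25086 ≈ 0.136
P(location 5 | evidence) = 0.14744 / 0.25086 ≈ 0.588

0.165, 0.111, 0.136, 0.588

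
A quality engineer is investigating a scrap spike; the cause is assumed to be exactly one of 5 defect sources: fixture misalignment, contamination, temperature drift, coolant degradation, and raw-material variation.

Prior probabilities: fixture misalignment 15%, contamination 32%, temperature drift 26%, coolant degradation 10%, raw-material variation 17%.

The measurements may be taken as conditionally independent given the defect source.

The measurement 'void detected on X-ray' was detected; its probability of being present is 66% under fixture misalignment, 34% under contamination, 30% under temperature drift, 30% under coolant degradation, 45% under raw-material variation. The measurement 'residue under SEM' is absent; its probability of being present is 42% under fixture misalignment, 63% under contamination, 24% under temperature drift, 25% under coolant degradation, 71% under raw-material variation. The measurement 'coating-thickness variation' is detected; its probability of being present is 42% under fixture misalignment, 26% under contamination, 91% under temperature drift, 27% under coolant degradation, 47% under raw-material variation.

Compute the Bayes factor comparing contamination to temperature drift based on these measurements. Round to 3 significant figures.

The Bayes factor is the ratio of the joint likelihoods of the measurement pattern under the two hypotheses (using 1 − P(present | H) for each absent measurement).
  contamination: 0.34 × (1 − 0.63) × 0.26 = 0.032708
  temperature drift: 0.30 × (1 − 0.24) × 0.91 = 0.20748
Bayes factor = 0.032708 / 0.20748 ≈ 0.158

0.158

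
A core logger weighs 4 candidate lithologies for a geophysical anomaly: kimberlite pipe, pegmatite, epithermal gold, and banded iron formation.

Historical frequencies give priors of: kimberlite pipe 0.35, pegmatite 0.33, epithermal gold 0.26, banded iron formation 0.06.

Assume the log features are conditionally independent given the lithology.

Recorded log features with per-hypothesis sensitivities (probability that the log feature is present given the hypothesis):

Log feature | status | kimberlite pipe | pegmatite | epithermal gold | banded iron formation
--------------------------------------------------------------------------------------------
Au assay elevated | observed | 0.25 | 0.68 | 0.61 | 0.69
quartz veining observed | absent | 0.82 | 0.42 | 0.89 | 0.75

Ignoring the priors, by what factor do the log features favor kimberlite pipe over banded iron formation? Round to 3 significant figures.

0.261

The Bayes factor is the ratio of the joint likelihoods of the log feature pattern under the two hypotheses (using 1 − P(present | H) for each absent log feature).
  kimberlite pipe: 0.25 × (1 − 0.82) = 0.045
  banded iron formation: 0.69 × (1 − 0.75) = 0.1725
Bayes factor = 0.045 / 0.1725 ≈ 0.261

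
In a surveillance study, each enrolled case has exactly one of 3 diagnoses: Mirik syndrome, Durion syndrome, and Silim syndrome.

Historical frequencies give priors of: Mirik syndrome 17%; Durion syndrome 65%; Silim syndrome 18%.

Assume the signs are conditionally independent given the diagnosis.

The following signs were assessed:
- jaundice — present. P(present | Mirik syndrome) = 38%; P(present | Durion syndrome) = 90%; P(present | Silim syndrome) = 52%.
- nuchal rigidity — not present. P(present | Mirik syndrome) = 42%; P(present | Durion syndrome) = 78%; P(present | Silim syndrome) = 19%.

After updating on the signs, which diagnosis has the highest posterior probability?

Durion syndrome

By Bayes' rule with conditional independence, the unnormalized weight for each hypothesis is prior × ∏ likelihoods (using 1 − P(present | H) for each absent sign):
  Mirik syndrome: 0.17 × 0.38 × (1 − 0.42) = 0.037468
  Durion syndrome: 0.65 × 0.90 × (1 − 0.78) = 0.1287
  Silim syndrome: 0.18 × 0.52 × (1 − 0.19) = 0.075816
Normalizing constant Z = 0.037468 + 0.1287 + 0.075816 = 0.24198.
P(Mirik syndrome | evidence) ≈ 0.037468 / 0.24198 ≈ 0.155
P(Durion syndrome | evidence) ≈ 0.1287 / 0.24198 ≈ 0.532
P(Silim syndrome | evidence) ≈ 0.075816 / 0.24198 ≈ 0.313
The largest is 0.532, so Durion syndrome is most probable.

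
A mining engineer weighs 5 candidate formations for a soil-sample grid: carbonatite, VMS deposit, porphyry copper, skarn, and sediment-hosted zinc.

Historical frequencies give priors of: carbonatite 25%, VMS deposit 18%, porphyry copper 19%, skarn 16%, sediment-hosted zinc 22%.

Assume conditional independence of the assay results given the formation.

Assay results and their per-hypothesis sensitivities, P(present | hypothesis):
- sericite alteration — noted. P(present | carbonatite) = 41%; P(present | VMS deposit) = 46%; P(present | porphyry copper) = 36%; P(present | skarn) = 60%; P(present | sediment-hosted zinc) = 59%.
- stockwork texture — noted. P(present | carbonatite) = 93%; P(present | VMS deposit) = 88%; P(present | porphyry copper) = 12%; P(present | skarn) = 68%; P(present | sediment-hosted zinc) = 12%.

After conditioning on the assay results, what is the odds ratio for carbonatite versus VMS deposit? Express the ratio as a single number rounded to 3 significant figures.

1.31

Unnormalized posterior weight (prior times the assay result likelihoods) for each of the two hypotheses:
  carbonatite: 0.25 × 0.41 × 0.93 = 0.095325
  VMS deposit: 0.18 × 0.46 × 0.88 = 0.072864
Posterior odds = 0.095325 / 0.072864 ≈ 1.31.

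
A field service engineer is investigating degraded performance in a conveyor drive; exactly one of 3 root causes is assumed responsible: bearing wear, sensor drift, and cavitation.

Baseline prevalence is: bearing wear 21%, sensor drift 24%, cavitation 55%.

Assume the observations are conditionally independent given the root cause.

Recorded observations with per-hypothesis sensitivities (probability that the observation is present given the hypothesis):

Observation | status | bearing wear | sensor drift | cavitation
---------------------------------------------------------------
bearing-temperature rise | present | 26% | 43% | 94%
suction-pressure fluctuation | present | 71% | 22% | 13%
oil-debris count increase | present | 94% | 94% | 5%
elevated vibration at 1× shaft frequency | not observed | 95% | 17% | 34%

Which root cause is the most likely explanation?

Multiply each prior by the joint likelihood of the evidence pattern (using 1 − P(present | H) for each absent observation):
  bearing wear: 0.21 × 0.26 × 0.71 × 0.94 × (1 − 0.95) = 0.001822
  sensor drift: 0.24 × 0.43 × 0.22 × 0.94 × (1 − 0.17) = 0.017714
  cavitation: 0.55 × 0.94 × 0.13 × 0.05 × (1 − 0.34) = 0.0022179
Marginal likelihood of the evidence = 0.021754.
P(bearing wear | evidence) ≈ 0.001822 / 0.021754 ≈ 0.084
P(sensor drift | evidence) ≈ 0.017714 / 0.021754 ≈ 0.814
P(cavitation | evidence) ≈ 0.0022179 / 0.021754 ≈ 0.102
The largest is 0.814, so sensor drift is most probable.

sensor drift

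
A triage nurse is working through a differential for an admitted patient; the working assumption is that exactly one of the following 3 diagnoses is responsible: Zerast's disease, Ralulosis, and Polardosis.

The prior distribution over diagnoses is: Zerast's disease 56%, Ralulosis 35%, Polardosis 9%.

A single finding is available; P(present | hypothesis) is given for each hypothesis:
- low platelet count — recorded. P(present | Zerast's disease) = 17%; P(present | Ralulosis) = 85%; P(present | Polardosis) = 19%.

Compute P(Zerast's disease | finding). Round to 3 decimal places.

For each hypothesis, the unnormalized posterior weight is prior × likelihood:
  Zerast's disease: 0.56 × 0.17 = 0.0952
  Ralulosis: 0.35 × 0.85 = 0.2975
  Polardosis: 0.09 × 0.19 = 0.0171
Marginal likelihood of the evidence = 0.4098.
P(Zerast's disease | evidence) = 0.0952 / 0.4098 ≈ 0.232.

0.232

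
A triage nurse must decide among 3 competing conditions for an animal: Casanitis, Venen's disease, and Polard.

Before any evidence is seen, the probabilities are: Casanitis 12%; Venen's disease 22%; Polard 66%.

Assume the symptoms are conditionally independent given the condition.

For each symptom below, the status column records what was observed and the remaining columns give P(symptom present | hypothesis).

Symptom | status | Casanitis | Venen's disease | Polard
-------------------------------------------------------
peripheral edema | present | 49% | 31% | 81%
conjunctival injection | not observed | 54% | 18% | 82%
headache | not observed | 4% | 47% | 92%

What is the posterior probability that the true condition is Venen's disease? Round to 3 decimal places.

Multiply each prior by the joint likelihood of the symptom pattern (using 1 − P(present | H) for each absent symptom):
  Casanitis: 0.12 × 0.49 × (1 − 0.54) × (1 − 0.04) = 0.025966
  Venen's disease: 0.22 × 0.31 × (1 − 0.18) × (1 − 0.47) = 0.02964
  Polard: 0.66 × 0.81 × (1 − 0.82) × (1 − 0.92) = 0.0076982
Normalizing constant Z = 0.025966 + 0.02964 + 0.0076982 = 0.063304.
P(Venen's disease | evidence) = 0.02964 / 0.063304 ≈ 0.468.

0.468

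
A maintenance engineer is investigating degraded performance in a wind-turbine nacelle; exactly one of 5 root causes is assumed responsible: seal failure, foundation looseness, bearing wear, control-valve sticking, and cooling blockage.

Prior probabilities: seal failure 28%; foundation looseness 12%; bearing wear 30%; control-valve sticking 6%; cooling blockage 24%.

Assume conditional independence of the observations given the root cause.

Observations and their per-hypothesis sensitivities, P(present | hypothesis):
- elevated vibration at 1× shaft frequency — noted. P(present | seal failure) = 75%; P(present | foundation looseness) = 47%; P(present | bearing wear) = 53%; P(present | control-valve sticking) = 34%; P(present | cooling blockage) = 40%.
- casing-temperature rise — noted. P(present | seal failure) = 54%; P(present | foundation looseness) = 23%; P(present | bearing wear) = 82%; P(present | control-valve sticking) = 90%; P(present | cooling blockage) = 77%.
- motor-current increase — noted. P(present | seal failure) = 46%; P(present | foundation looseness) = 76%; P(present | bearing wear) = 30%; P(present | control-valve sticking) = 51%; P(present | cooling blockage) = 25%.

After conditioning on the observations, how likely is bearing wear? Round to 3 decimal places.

0.303

Multiply each prior by the joint likelihood of the evidence pattern:
  seal failure: 0.28 × 0.75 × 0.54 × 0.46 = 0.052164
  foundation looseness: 0.12 × 0.47 × 0.23 × 0.76 = 0.0098587
  bearing wear: 0.30 × 0.53 × 0.82 × 0.30 = 0.039114
  control-valve sticking: 0.06 × 0.34 × 0.90 × 0.51 = 0.0093636
  cooling blockage: 0.24 × 0.40 × 0.77 × 0.25 = 0.01848
Marginal likelihood of the evidence = 0.12898.
P(bearing wear | evidence) = 0.039114 / 0.12898 ≈ 0.303.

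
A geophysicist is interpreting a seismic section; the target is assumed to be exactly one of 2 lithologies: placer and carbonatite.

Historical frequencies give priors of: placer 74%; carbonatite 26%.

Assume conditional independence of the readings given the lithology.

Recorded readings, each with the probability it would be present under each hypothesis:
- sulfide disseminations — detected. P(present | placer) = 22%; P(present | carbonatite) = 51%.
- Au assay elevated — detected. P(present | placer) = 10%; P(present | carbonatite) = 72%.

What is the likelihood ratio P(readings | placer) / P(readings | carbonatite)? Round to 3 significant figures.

0.0599

The Bayes factor is the ratio of the joint likelihoods of the reading pattern under the two hypotheses.
  placer: 0.22 × 0.10 = 0.022
  carbonatite: 0.51 × 0.72 = 0.3672
Bayes factor = 0.022 / 0.3672 ≈ 0.0599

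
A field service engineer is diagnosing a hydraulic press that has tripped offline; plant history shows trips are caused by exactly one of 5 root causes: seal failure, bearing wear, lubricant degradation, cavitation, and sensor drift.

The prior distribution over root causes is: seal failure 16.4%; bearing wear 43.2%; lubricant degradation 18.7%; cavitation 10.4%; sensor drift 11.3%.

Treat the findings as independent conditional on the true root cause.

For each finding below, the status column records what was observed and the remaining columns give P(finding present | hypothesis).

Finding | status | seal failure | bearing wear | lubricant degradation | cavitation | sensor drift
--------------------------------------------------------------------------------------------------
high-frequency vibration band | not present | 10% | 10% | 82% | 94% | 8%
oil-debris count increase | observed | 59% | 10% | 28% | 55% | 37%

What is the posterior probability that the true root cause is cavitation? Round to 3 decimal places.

0.019

By Bayes' rule with conditional independence, the unnormalized weight for each hypothesis is prior × ∏ likelihoods (using 1 − P(present | H) for each absent finding):
  seal failure: 0.164 × (1 − 0.10) × 0.59 = 0.087084
  bearing wear: 0.432 × (1 − 0.10) × 0.10 = 0.03888
  lubricant degradation: 0.187 × (1 − 0.82) × 0.28 = 0.0094248
  cavitation: 0.104 × (1 − 0.94) × 0.55 = 0.003432
  sensor drift: 0.113 × (1 − 0.08) × 0.37 = 0.038465
The unnormalized weights sum to 0.17729.
P(cavitation | evidence) = 0.003432 / 0.17729 ≈ 0.019.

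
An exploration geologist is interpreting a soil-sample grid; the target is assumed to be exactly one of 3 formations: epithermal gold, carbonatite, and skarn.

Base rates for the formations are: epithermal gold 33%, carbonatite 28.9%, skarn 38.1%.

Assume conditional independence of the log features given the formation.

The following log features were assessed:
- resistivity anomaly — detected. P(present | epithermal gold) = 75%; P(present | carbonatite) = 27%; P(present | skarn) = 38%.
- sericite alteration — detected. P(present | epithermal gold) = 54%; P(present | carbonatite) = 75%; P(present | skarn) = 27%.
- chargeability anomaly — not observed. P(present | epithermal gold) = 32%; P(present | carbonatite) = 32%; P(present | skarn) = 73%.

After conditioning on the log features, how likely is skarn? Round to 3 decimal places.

For each hypothesis, the unnormalized posterior weight is prior × product of the log feature likelihoods (using 1 − P(present | H) for each absent log feature):
  epithermal gold: 0.330 × 0.75 × 0.54 × (1 − 0.32) = 0.090882
  carbonatite: 0.289 × 0.27 × 0.75 × (1 − 0.32) = 0.039795
  skarn: 0.381 × 0.38 × 0.27 × (1 − 0.73) = 0.010554
Marginal likelihood of the evidence = 0.14123.
P(skarn | evidence) = 0.010554 / 0.14123 ≈ 0.075.

0.075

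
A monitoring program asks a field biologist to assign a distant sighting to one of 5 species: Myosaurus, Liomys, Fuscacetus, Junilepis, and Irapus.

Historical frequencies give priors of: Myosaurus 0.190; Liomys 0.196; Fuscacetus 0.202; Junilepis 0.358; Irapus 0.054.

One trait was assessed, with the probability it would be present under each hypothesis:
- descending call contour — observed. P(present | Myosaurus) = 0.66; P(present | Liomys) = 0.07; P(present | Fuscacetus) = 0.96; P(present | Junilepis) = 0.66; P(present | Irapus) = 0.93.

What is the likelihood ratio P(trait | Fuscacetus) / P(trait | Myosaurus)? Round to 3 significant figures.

1.45

The Bayes factor is the ratio of the two likelihoods.
  Fuscacetus: 0.96
  Myosaurus: 0.66
Bayes factor = 0.96 / 0.66 ≈ 1.45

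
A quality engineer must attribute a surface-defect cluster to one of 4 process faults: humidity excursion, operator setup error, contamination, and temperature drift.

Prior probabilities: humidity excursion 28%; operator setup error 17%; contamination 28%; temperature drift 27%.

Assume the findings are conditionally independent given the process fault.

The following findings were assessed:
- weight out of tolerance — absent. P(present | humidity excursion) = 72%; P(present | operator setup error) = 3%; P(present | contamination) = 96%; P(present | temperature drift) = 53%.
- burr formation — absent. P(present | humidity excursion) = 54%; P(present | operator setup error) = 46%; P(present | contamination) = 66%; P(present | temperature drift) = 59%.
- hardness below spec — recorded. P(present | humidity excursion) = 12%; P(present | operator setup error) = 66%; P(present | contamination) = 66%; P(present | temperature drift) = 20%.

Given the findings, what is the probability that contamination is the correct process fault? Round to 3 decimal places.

0.033

By Bayes' rule with conditional independence, the unnormalized weight for each hypothesis is prior × ∏ likelihoods (using 1 − P(present | H) for each absent finding):
  humidity excursion: 0.28 × (1 − 0.72) × (1 − 0.54) × 0.12 = 0.0043277
  operator setup error: 0.17 × (1 − 0.03) × (1 − 0.46) × 0.66 = 0.05877
  contamination: 0.28 × (1 − 0.96) × (1 − 0.66) × 0.66 = 0.0025133
  temperature drift: 0.27 × (1 − 0.53) × (1 − 0.59) × 0.20 = 0.010406
Normalizing constant Z = 0.0043277 + 0.05877 + 0.0025133 + 0.010406 = 0.076017.
P(contamination | evidence) = 0.0025133 / 0.076017 ≈ 0.033.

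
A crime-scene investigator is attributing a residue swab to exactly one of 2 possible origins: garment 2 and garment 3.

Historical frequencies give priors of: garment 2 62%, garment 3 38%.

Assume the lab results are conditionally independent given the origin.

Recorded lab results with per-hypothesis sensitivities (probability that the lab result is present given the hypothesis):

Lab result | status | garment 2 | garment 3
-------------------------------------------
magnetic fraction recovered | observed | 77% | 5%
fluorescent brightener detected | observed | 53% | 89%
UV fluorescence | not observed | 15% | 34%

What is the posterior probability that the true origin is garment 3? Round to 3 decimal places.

By Bayes' rule with conditional independence, the unnormalized weight for each hypothesis is prior × ∏ likelihoods (using 1 − P(present | H) for each absent lab result):
  garment 2: 0.62 × 0.77 × 0.53 × (1 − 0.15) = 0.21507
  garment 3: 0.38 × 0.05 × 0.89 × (1 − 0.34) = 0.011161
Marginal likelihood of the evidence = 0.22623.
P(garment 3 | evidence) = 0.011161 / 0.22623 ≈ 0.049.

0.049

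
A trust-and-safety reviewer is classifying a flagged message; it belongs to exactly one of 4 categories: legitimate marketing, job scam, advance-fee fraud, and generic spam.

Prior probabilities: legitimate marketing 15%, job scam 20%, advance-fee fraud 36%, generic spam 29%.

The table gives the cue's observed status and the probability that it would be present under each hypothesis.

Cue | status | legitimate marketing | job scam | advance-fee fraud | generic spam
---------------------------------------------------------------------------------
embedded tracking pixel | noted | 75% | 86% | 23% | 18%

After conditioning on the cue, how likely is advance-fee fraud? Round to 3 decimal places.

0.197

Multiply each prior by the likelihood of the cue:
  legitimate marketing: 0.15 × 0.75 = 0.1125
  job scam: 0.20 × 0.86 = 0.172
  advance-fee fraud: 0.36 × 0.23 = 0.0828
  generic spam: 0.29 × 0.18 = 0.0522
Marginal likelihood of the evidence = 0.4195.
P(advance-fee fraud | evidence) = 0.0828 / 0.4195 ≈ 0.197.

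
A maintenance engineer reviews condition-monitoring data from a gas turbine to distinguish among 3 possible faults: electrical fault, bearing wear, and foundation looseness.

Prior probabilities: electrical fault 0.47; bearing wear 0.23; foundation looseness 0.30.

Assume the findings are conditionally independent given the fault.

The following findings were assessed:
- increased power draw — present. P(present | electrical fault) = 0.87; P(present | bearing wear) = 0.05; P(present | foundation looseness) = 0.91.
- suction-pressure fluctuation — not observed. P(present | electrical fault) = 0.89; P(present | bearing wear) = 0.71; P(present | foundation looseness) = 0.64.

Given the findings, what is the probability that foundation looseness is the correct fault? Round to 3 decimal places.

0.670

For each hypothesis, the unnormalized posterior weight is prior × product of the finding likelihoods (using 1 − P(present | H) for each absent finding):
  electrical fault: 0.47 × 0.87 × (1 − 0.89) = 0.044979
  bearing wear: 0.23 × 0.05 × (1 − 0.71) = 0.003335
  foundation looseness: 0.30 × 0.91 × (1 − 0.64) = 0.09828
The unnormalized weights sum to 0.14659.
P(foundation looseness | evidence) = 0.09828 / 0.14659 ≈ 0.670.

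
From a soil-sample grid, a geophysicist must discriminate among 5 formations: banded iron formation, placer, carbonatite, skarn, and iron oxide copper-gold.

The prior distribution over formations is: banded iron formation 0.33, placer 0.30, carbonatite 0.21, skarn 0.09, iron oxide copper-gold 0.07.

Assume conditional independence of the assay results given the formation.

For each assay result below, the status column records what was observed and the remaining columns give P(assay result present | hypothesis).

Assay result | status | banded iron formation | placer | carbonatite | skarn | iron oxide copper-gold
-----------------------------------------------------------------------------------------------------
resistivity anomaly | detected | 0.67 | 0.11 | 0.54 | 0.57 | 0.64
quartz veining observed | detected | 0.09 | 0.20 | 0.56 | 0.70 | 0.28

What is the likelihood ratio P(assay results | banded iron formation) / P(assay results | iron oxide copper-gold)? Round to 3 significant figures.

Take the product of per-assay result likelihoods under each hypothesis, then divide.
  banded iron formation: 0.67 × 0.09 = 0.0603
  iron oxide copper-gold: 0.64 × 0.28 = 0.1792
Bayes factor = 0.0603 / 0.1792 ≈ 0.336

0.336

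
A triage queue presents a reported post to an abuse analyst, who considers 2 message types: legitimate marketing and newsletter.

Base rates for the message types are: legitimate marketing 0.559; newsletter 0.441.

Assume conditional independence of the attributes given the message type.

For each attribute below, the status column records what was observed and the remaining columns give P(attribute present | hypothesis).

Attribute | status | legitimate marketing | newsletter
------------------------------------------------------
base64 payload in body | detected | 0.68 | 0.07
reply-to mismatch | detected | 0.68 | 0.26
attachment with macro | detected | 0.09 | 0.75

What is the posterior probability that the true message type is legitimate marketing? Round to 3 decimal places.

For each hypothesis, the unnormalized posterior weight is prior × product of the attribute likelihoods:
  legitimate marketing: 0.559 × 0.68 × 0.68 × 0.09 = 0.023263
  newsletter: 0.441 × 0.07 × 0.26 × 0.75 = 0.0060197
Normalizing constant Z = 0.023263 + 0.0060197 = 0.029283.
P(legitimate marketing | evidence) = 0.023263 / 0.029283 ≈ 0.794.

0.794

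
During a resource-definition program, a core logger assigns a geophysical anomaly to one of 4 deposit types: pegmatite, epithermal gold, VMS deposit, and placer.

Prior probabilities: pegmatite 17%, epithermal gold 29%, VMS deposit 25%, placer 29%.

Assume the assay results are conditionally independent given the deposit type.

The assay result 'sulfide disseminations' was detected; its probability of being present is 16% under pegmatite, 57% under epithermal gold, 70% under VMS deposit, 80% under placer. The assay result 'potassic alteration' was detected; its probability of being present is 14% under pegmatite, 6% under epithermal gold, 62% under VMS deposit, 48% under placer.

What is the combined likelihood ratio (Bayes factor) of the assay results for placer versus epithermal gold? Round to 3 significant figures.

Joint likelihood of the assay result pattern under each hypothesis:
  placer: 0.80 × 0.48 = 0.384
  epithermal gold: 0.57 × 0.06 = 0.0342
Bayes factor = 0.384 / 0.0342 ≈ 11.2

11.2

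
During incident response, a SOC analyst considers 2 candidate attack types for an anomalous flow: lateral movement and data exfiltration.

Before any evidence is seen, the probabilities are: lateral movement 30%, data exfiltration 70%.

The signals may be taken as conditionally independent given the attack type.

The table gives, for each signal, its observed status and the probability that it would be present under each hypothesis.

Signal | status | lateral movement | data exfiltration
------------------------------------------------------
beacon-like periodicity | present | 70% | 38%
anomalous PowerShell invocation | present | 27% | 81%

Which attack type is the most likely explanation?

For each hypothesis, the unnormalized posterior weight is prior × product of the signal likelihoods:
  lateral movement: 0.30 × 0.70 × 0.27 = 0.0567
  data exfiltration: 0.70 × 0.38 × 0.81 = 0.21546
Normalizing constant Z = 0.0567 + 0.21546 = 0.27216.
P(lateral movement | evidence) ≈ 0.0567 / 0.27216 ≈ 0.208
P(data exfiltration | evidence) ≈ 0.21546 / 0.27216 ≈ 0.792
The largest is 0.792, so data exfiltration is most probable.

data exfiltration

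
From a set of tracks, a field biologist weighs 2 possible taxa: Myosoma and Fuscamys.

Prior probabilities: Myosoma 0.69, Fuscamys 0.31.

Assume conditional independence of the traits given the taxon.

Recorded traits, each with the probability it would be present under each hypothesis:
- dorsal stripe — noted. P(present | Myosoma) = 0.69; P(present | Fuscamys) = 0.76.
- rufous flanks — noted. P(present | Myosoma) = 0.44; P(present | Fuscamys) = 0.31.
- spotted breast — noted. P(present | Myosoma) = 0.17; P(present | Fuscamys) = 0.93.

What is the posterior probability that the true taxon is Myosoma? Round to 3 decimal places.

Multiply each prior by the joint likelihood of the trait pattern:
  Myosoma: 0.69 × 0.69 × 0.44 × 0.17 = 0.035612
  Fuscamys: 0.31 × 0.76 × 0.31 × 0.93 = 0.067923
The unnormalized weights sum to 0.10354.
P(Myosoma | evidence) = 0.035612 / 0.10354 ≈ 0.344.

0.344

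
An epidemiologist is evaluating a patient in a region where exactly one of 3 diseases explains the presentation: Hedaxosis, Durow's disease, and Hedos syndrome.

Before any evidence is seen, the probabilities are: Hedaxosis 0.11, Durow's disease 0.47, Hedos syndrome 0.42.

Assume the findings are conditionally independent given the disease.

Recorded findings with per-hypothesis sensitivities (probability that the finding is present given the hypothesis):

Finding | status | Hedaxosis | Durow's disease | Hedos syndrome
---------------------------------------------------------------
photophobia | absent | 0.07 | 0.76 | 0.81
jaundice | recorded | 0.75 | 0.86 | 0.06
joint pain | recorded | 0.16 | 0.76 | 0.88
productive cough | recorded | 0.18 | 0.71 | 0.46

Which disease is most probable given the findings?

Durow's disease

For each hypothesis, the unnormalized posterior weight is prior × product of the finding likelihoods (using 1 − P(present | H) for each absent finding):
  Hedaxosis: 0.11 × (1 − 0.07) × 0.75 × 0.16 × 0.18 = 0.0022097
  Durow's disease: 0.47 × (1 − 0.76) × 0.86 × 0.76 × 0.71 = 0.052346
  Hedos syndrome: 0.42 × (1 − 0.81) × 0.06 × 0.88 × 0.46 = 0.0019382
Marginal likelihood of the evidence = 0.056493.
P(Hedaxosis | evidence) ≈ 0.0022097 / 0.056493 ≈ 0.039
P(Durow's disease | evidence) ≈ 0.052346 / 0.056493 ≈ 0.927
P(Hedos syndrome | evidence) ≈ 0.0019382 / 0.056493 ≈ 0.034
The largest is 0.927, so Durow's disease is most probable.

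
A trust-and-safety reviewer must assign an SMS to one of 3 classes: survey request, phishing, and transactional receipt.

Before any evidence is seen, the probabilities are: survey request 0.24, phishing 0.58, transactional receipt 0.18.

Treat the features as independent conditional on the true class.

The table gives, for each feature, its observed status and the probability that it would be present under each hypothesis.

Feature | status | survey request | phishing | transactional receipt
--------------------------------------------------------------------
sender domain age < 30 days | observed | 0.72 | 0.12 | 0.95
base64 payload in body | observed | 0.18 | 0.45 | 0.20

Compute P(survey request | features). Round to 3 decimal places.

0.322

By Bayes' rule with conditional independence, the unnormalized weight for each hypothesis is prior × ∏ likelihoods:
  survey request: 0.24 × 0.72 × 0.18 = 0.031104
  phishing: 0.58 × 0.12 × 0.45 = 0.03132
  transactional receipt: 0.18 × 0.95 × 0.20 = 0.0342
The unnormalized weights sum to 0.096624.
P(survey request | evidence) = 0.031104 / 0.096624 ≈ 0.322.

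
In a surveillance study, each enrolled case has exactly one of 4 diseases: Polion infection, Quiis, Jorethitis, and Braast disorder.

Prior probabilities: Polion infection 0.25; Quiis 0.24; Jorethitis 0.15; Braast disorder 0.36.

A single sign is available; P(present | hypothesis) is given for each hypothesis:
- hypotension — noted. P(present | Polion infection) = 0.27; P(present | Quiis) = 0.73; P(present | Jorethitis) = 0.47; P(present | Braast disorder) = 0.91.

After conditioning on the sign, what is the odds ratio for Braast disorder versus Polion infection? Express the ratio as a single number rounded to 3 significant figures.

The normalizing constant cancels in an odds ratio, so compute prior × likelihood for the two hypotheses only:
  Braast disorder: 0.36 × 0.91 = 0.3276
  Polion infection: 0.25 × 0.27 = 0.0675
Odds(Braast disorder : Polion infection) = 0.3276 / 0.0675 ≈ 4.85.

4.85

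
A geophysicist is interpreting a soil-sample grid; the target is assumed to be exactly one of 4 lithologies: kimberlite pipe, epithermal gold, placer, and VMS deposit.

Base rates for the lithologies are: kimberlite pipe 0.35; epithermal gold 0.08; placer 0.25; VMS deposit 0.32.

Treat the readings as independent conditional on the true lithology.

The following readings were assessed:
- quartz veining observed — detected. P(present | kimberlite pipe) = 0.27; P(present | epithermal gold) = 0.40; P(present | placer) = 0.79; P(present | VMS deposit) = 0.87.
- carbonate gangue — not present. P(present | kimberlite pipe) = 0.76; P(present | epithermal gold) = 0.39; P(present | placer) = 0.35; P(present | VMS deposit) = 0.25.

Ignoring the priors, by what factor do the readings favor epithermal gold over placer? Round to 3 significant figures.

The Bayes factor is the ratio of the joint likelihoods of the reading pattern under the two hypotheses (using 1 − P(present | H) for each absent reading).
  epithermal gold: 0.40 × (1 − 0.39) = 0.244
  placer: 0.79 × (1 − 0.35) = 0.5135
Bayes factor = 0.244 / 0.5135 ≈ 0.475

0.475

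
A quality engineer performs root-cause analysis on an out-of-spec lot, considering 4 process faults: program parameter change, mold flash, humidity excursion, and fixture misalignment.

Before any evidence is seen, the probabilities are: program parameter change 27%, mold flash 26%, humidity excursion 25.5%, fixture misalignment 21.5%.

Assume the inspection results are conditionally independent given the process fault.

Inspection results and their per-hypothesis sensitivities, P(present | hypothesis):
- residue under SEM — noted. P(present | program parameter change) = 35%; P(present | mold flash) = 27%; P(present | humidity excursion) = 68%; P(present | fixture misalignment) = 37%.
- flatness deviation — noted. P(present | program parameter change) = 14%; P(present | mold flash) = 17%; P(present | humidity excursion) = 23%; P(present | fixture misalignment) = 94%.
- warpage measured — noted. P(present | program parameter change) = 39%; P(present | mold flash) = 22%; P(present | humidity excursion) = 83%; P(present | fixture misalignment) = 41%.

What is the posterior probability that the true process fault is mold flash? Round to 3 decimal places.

Multiply each prior by the joint likelihood of the inspection result pattern:
  program parameter change: 0.270 × 0.35 × 0.14 × 0.39 = 0.0051597
  mold flash: 0.260 × 0.27 × 0.17 × 0.22 = 0.0026255
  humidity excursion: 0.255 × 0.68 × 0.23 × 0.83 = 0.033102
  fixture misalignment: 0.215 × 0.37 × 0.94 × 0.41 = 0.030659
Marginal likelihood of the evidence = 0.071546.
P(mold flash | evidence) = 0.0026255 / 0.071546 ≈ 0.037.

0.037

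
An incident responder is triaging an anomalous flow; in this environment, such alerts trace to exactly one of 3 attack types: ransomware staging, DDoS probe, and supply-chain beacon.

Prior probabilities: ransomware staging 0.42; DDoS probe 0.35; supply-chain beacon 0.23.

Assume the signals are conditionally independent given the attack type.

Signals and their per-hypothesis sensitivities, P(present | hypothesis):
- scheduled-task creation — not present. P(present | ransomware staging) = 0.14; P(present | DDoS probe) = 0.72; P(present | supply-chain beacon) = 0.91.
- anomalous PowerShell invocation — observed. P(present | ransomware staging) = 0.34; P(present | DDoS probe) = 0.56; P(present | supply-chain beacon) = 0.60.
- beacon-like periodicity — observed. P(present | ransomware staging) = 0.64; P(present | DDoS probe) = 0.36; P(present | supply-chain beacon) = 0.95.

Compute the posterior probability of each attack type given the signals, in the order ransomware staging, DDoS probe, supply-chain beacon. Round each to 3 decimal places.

For each hypothesis, the unnormalized posterior weight is prior × product of the signal likelihoods (using 1 − P(present | H) for each absent signal):
  ransomware staging: 0.42 × (1 − 0.14) × 0.34 × 0.64 = 0.078597
  DDoS probe: 0.35 × (1 − 0.72) × 0.56 × 0.36 = 0.019757
  supply-chain beacon: 0.23 × (1 − 0.91) × 0.60 × 0.95 = 0.011799
Marginal likelihood of the evidence = 0.11015.
P(ransomware staging | evidence) = 0.078597 / 0.11015 ≈ 0.714
P(DDoS probe | evidence) = 0.019757 / 0.11015 ≈ 0.179
P(supply-chain beacon | evidence) = 0.011799 / 0.11015 ≈ 0.107

0.714, 0.179, 0.107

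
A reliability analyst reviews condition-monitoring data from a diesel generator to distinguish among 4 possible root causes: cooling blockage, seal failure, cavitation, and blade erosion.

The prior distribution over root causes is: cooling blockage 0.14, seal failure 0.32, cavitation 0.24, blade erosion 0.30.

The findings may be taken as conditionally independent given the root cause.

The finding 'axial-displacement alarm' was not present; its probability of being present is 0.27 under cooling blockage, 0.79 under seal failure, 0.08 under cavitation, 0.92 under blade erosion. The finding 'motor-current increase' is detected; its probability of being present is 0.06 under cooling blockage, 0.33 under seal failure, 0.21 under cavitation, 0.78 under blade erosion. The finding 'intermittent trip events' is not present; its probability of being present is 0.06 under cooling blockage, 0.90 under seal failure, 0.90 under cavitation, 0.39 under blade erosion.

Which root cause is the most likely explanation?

Multiply each prior by the joint likelihood of the evidence pattern (using 1 − P(present | H) for each absent finding):
  cooling blockage: 0.14 × (1 − 0.27) × 0.06 × (1 − 0.06) = 0.0057641
  seal failure: 0.32 × (1 − 0.79) × 0.33 × (1 − 0.90) = 0.0022176
  cavitation: 0.24 × (1 − 0.08) × 0.21 × (1 − 0.90) = 0.0046368
  blade erosion: 0.30 × (1 − 0.92) × 0.78 × (1 − 0.39) = 0.011419
Marginal likelihood of the evidence = 0.024038.
P(cooling blockage | evidence) ≈ 0.0057641 / 0.024038 ≈ 0.240
P(seal failure | evidence) ≈ 0.0022176 / 0.024038 ≈ 0.092
P(cavitation | evidence) ≈ 0.0046368 / 0.024038 ≈ 0.193
P(blade erosion | evidence) ≈ 0.011419 / 0.024038 ≈ 0.475
The largest is 0.475, so blade erosion is most probable.

blade erosion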